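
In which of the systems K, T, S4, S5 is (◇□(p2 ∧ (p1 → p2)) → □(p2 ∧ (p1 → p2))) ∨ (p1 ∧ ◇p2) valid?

S4-tableau for the negation ¬((◇□(p2 ∧ (p1 → p2)) → □(p2 ∧ (p1 → p2))) ∨ (p1 ∧ ◇p2)):
1. ¬((◇□(p2 ∧ (p1 → p2)) → □(p2 ∧ (p1 → p2))) ∨ (p1 ∧ ◇p2)), u
2. ¬(◇□(p2 ∧ (p1 → p2)) → □(p2 ∧ (p1 → p2))), u
3. ¬(p1 ∧ ◇p2), u
4. ◇□(p2 ∧ (p1 → p2)), u
5. ¬□(p2 ∧ (p1 → p2)), u
6. ¬p1, u
7. □(p2 ∧ (p1 → p2)), v
8. p2 ∧ (p1 → p2), v
9. p2, v
10. p1 → p2, v
11. ¬(p2 ∧ (p1 → p2)), w
12. ¬(p1 → p2), w
13. p1, w
14. ¬p2, w
Accessibility: uRu, uRv, uRw, vRv, wRw
Complete open branch: countermodel on an S4-frame, so not valid in S4, nor in K, T (the same frame is also a K-frame and a T-frame).
S5-tableau for the negation ¬((◇□(p2 ∧ (p1 → p2)) → □(p2 ∧ (p1 → p2))) ∨ (p1 ∧ ◇p2)):
1. ¬((◇□(p2 ∧ (p1 → p2)) → □(p2 ∧ (p1 → p2))) ∨ (p1 ∧ ◇p2)), u
2. ¬(◇□(p2 ∧ (p1 → p2)) → □(p2 ∧ (p1 → p2))), u
3. ¬(p1 ∧ ◇p2), u
4. ◇□(p2 ∧ (p1 → p2)), u
5. ¬□(p2 ∧ (p1 → p2)), u
6. ¬p1, u
7. □(p2 ∧ (p1 → p2)), v
8. p2 ∧ (p1 → p2), u
9. p2, u
10. p1 → p2, u
11. p2 ∧ (p1 → p2), v
12. p2, v
13. p1 → p2, v
14. ¬(p2 ∧ (p1 → p2)), w
15. p2 ∧ (p1 → p2), w
16. p2, w
17. p1 → p2, w
18. ¬(p1 → p2), w
19. p1, w
20. ¬p2, w
Accessibility: uRu, uRv, uRw, vRu, vRv, vRw, wRu, wRv, wRw
Branch closes: p2 and ¬p2 both at w.
Every branch closes (one shown): valid in S5.

S5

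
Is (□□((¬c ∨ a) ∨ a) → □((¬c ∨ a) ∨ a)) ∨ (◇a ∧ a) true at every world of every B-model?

Valid in B

Tableau for the negation ¬((□□((¬c ∨ a) ∨ a) → □((¬c ∨ a) ∨ a)) ∨ (◇a ∧ a)):
1. ¬((□□((¬c ∨ a) ∨ a) → □((¬c ∨ a) ∨ a)) ∨ (◇a ∧ a)), w0
2. ¬(□□((¬c ∨ a) ∨ a) → □((¬c ∨ a) ∨ a)), w0   [¬∨-rule on 1]
3. ¬(◇a ∧ a), w0   [¬∨-rule on 1]
4. □□((¬c ∨ a) ∨ a), w0   [¬→-rule on 2]
5. ¬□((¬c ∨ a) ∨ a), w0   [¬→-rule on 2]
6. □((¬c ∨ a) ∨ a), w0   [□-rule on 4 via w0Rw0]
7. (¬c ∨ a) ∨ a, w0   [□-rule on 6 via w0Rw0]
8. ¬◇a, w0   [¬∧-rule on 3 (branches; this branch)]
9. ¬a, w0   [¬◇-rule on 8 via w0Rw0]
10. ¬c ∨ a, w0   [∨-rule on 7 (branches; this branch)]
11. ¬c, w0   [∨-rule on 10 (branches; this branch)]
12. ¬((¬c ∨ a) ∨ a), w1   [¬□-rule on 5: fresh world w1, w0Rw1]
13. ¬(¬c ∨ a), w1   [¬∨-rule on 12]
14. ¬a, w1   [¬∨-rule on 12]
15. c, w1   [¬∨-rule on 13]
16. □((¬c ∨ a) ∨ a), w1   [□-rule on 4 via w0Rw1]
17. (¬c ∨ a) ∨ a, w1   [□-rule on 6 via w0Rw1]
18. ¬c ∨ a, w1   [∨-rule on 17 (branches; this branch)]
19. a, w1   [∨-rule on 18 (branches; this branch)]
Accessibility: w0Rw0, w0Rw1, w1Rw0, w1Rw1
Branch closes: a and ¬a both at w1.
Every branch of the negation's tableau closes; the branch above is one of them.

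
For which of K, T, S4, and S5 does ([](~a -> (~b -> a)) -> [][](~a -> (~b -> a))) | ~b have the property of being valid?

T-tableau for the negation ~(([](~a -> (~b -> a)) -> [][](~a -> (~b -> a))) | ~b):
1. ~(([](~a -> (~b -> a)) -> [][](~a -> (~b -> a))) | ~b), u
2. ~([](~a -> (~b -> a)) -> [][](~a -> (~b -> a))), u
3. b, u
4. [](~a -> (~b -> a)), u
5. ~[][](~a -> (~b -> a)), u
6. ~a -> (~b -> a), u
7. ~b -> a, u
8. a, u
9. ~[](~a -> (~b -> a)), v
10. ~a -> (~b -> a), v
11. ~b -> a, v
12. a, v
13. ~(~a -> (~b -> a)), w
14. ~a, w
15. ~(~b -> a), w
16. ~b, w
Accessibility: uRu, uRv, vRv, vRw, wRw
Complete open branch: countermodel on a T-frame, so not valid in T, nor in K (the same frame is also a K-frame).
S4-tableau for the negation ~(([](~a -> (~b -> a)) -> [][](~a -> (~b -> a))) | ~b):
1. ~(([](~a -> (~b -> a)) -> [][](~a -> (~b -> a))) | ~b), u
2. ~([](~a -> (~b -> a)) -> [][](~a -> (~b -> a))), u
3. b, u
4. [](~a -> (~b -> a)), u
5. ~[][](~a -> (~b -> a)), u
6. ~a -> (~b -> a), u
7. ~b -> a, u
8. a, u
9. ~[](~a -> (~b -> a)), v
10. ~a -> (~b -> a), v
11. ~b -> a, v
12. a, v
13. ~(~a -> (~b -> a)), w
14. ~a, w
15. ~(~b -> a), w
16. ~b, w
17. ~a -> (~b -> a), w
18. ~b -> a, w
19. a, w
Accessibility: uRu, uRv, uRw, vRv, vRw, wRw
Branch closes: a and ~a both at w.
Every branch closes (one shown): valid in S4, hence also in S5 (every theorem of S4 is a theorem of S5).

S4, S5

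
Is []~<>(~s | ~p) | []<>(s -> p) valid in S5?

Tableau for the negation ~([]~<>(~s | ~p) | []<>(s -> p)):
1. ~([]~<>(~s | ~p) | []<>(s -> p)), u
2. ~[]~<>(~s | ~p), u   [~|-rule on 1]
3. ~[]<>(s -> p), u   [~|-rule on 1]
4. <>(~s | ~p), v   [~[]-rule on 2: fresh world v, uRv]
5. ~<>(s -> p), w   [~[]-rule on 3: fresh world w, uRw]
6. ~(s -> p), u   [~<>-rule on 5 via wRu]
7. s, u   [~->-rule on 6]
8. ~p, u   [~->-rule on 6]
9. ~(s -> p), v   [~<>-rule on 5 via wRv]
10. s, v   [~->-rule on 9]
11. ~p, v   [~->-rule on 9]
12. ~(s -> p), w   [~<>-rule on 5 via wRw]
13. s, w   [~->-rule on 12]
14. ~p, w   [~->-rule on 12]
15. ~s | ~p, x   [<>-rule on 4: fresh world x, vRx]
16. ~(s -> p), x   [~<>-rule on 5 via wRx]
17. s, x   [~->-rule on 16]
18. ~p, x   [~->-rule on 16]
Accessibility: uRu, uRv, uRw, uRx, vRu, vRv, vRw, vRx, wRu, wRv, wRw, wRx, xRu, xRv, xRw, xRx
The negation has an open branch (countermodel exists).

No, not valid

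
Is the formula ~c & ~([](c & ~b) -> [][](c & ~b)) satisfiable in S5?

Unsatisfiable

1. ~c & ~([](c & ~b) -> [][](c & ~b)), u
2. ~c, u   [&-rule on 1]
3. ~([](c & ~b) -> [][](c & ~b)), u   [&-rule on 1]
4. [](c & ~b), u   [~->-rule on 3]
5. ~[][](c & ~b), u   [~->-rule on 3]
6. c & ~b, u   [[]-rule on 4 via uRu]
7. c, u   [&-rule on 6]
8. ~b, u   [&-rule on 6]
Accessibility: uRu
Branch closes: c and ~c both at u.
(One branch shown.) All branches close.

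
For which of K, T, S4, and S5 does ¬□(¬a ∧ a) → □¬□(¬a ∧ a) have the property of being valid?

T, S4, S5

T-tableau for the negation ¬(¬□(¬a ∧ a) → □¬□(¬a ∧ a)):
1. ¬(¬□(¬a ∧ a) → □¬□(¬a ∧ a)), u
2. ¬□(¬a ∧ a), u
3. ¬□¬□(¬a ∧ a), u
4. ¬(¬a ∧ a), v
5. ¬a, v
6. □(¬a ∧ a), w
7. ¬a ∧ a, w
8. ¬a, w
9. a, w
Accessibility: uRu, uRv, uRw, vRv, wRw
Branch closes: a and ¬a both at w.
Every branch closes (one shown): valid in T, hence also in S4, S5 (every theorem of T is a theorem of S4 and S5).
K-tableau for the negation ¬(¬□(¬a ∧ a) → □¬□(¬a ∧ a)):
1. ¬(¬□(¬a ∧ a) → □¬□(¬a ∧ a)), u
2. ¬□(¬a ∧ a), u
3. ¬□¬□(¬a ∧ a), u
4. ¬(¬a ∧ a), v
5. ¬a, v
6. □(¬a ∧ a), w
Accessibility: uRv, uRw
Complete open branch: countermodel on a K-frame, so not valid in K.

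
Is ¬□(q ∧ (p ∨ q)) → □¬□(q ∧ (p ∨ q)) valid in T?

Not valid

Tableau for the negation ¬(¬□(q ∧ (p ∨ q)) → □¬□(q ∧ (p ∨ q))):
1. ¬(¬□(q ∧ (p ∨ q)) → □¬□(q ∧ (p ∨ q))), 0
2. ¬□(q ∧ (p ∨ q)), 0   [¬→-rule on 1]
3. ¬□¬□(q ∧ (p ∨ q)), 0   [¬→-rule on 1]
4. ¬(q ∧ (p ∨ q)), 1   [¬□-rule on 2: fresh world 1, 0R1]
5. ¬(p ∨ q), 1   [¬∧-rule on 4 (branches; this branch)]
6. ¬p, 1   [¬∨-rule on 5]
7. ¬q, 1   [¬∨-rule on 5]
8. □(q ∧ (p ∨ q)), 2   [¬□-rule on 3: fresh world 2, 0R2]
9. q ∧ (p ∨ q), 2   [□-rule on 8 via 2R2]
10. q, 2   [∧-rule on 9]
11. p ∨ q, 2   [∧-rule on 9]
Accessibility: 0R0, 0R1, 0R2, 1R1, 2R2
The negation has an open branch (countermodel exists).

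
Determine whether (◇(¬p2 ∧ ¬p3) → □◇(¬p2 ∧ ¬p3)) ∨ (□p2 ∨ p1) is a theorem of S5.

Yes, valid

Tableau for the negation ¬((◇(¬p2 ∧ ¬p3) → □◇(¬p2 ∧ ¬p3)) ∨ (□p2 ∨ p1)):
1. ¬((◇(¬p2 ∧ ¬p3) → □◇(¬p2 ∧ ¬p3)) ∨ (□p2 ∨ p1)), w0
2. ¬(◇(¬p2 ∧ ¬p3) → □◇(¬p2 ∧ ¬p3)), w0
3. ¬(□p2 ∨ p1), w0
4. ◇(¬p2 ∧ ¬p3), w0
5. ¬□◇(¬p2 ∧ ¬p3), w0
6. ¬□p2, w0
7. ¬p1, w0
8. ¬p2 ∧ ¬p3, w1
9. ¬p2, w1
10. ¬p3, w1
11. ¬◇(¬p2 ∧ ¬p3), w2
12. ¬(¬p2 ∧ ¬p3), w0
13. ¬(¬p2 ∧ ¬p3), w1
14. ¬(¬p2 ∧ ¬p3), w2
15. p3, w0
16. p3, w1
Accessibility: w0Rw0, w0Rw1, w0Rw2, w1Rw0, w1Rw1, w1Rw2, w2Rw0, w2Rw1, w2Rw2
Branch closes: p3 and ¬p3 both at w1.
All branches of the negation close; one closing branch shown above.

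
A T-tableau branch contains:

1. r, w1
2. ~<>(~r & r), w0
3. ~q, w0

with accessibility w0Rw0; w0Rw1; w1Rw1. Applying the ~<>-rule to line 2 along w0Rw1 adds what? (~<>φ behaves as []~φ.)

~<>φ behaves as []~φ: propagate the negated body to each accessible world.

~(~r & r), w1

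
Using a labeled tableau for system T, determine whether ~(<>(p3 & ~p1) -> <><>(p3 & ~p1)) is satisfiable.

Unsatisfiable

1. ~(<>(p3 & ~p1) -> <><>(p3 & ~p1)), u
2. <>(p3 & ~p1), u
3. ~<><>(p3 & ~p1), u
4. ~<>(p3 & ~p1), u
5. ~(p3 & ~p1), u
6. p1, u
7. p3 & ~p1, v
8. p3, v
9. ~p1, v
10. ~<>(p3 & ~p1), v
11. ~(p3 & ~p1), v
12. p1, v
Accessibility: uRu, uRv, vRv
Branch closes: p1 and ~p1 both at v.
Every branch closes; the branch above is one of them.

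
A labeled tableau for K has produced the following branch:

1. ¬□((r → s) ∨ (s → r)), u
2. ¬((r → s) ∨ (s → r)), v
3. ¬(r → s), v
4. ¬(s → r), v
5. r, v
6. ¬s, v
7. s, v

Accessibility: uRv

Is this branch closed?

Yes, closed

Both s and ¬s appear at v.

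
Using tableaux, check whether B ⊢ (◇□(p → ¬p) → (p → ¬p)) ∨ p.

Tableau for the negation ¬((◇□(p → ¬p) → (p → ¬p)) ∨ p):
1. ¬((◇□(p → ¬p) → (p → ¬p)) ∨ p), u
2. ¬(◇□(p → ¬p) → (p → ¬p)), u
3. ¬p, u
4. ◇□(p → ¬p), u
5. ¬(p → ¬p), u
6. p, u
Accessibility: uRu
Branch closes: p and ¬p both at u.
All branches of the negation close; one closing branch shown above.

Valid in B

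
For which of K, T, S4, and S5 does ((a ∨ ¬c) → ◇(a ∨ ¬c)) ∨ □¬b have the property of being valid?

K-tableau for the negation ¬(((a ∨ ¬c) → ◇(a ∨ ¬c)) ∨ □¬b):
1. ¬(((a ∨ ¬c) → ◇(a ∨ ¬c)) ∨ □¬b), w0
2. ¬((a ∨ ¬c) → ◇(a ∨ ¬c)), w0   [¬∨-rule on 1]
3. ¬□¬b, w0   [¬∨-rule on 1]
4. a ∨ ¬c, w0   [¬→-rule on 2]
5. ¬◇(a ∨ ¬c), w0   [¬→-rule on 2]
6. ¬c, w0   [∨-rule on 4 (branches; this branch)]
7. b, w1   [¬□-rule on 3: fresh world w1, w0Rw1]
8. ¬(a ∨ ¬c), w1   [¬◇-rule on 5 via w0Rw1]
9. ¬a, w1   [¬∨-rule on 8]
10. c, w1   [¬∨-rule on 8]
Accessibility: w0Rw1
Complete open branch: countermodel on a K-frame, so not valid in K.
T-tableau for the negation ¬(((a ∨ ¬c) → ◇(a ∨ ¬c)) ∨ □¬b):
1. ¬(((a ∨ ¬c) → ◇(a ∨ ¬c)) ∨ □¬b), w0
2. ¬((a ∨ ¬c) → ◇(a ∨ ¬c)), w0   [¬∨-rule on 1]
3. ¬□¬b, w0   [¬∨-rule on 1]
4. a ∨ ¬c, w0   [¬→-rule on 2]
5. ¬◇(a ∨ ¬c), w0   [¬→-rule on 2]
6. ¬(a ∨ ¬c), w0   [¬◇-rule on 5 via w0Rw0]
7. ¬a, w0   [¬∨-rule on 6]
8. c, w0   [¬∨-rule on 6]
9. ¬c, w0   [∨-rule on 4 (branches; this branch)]
Accessibility: w0Rw0
Branch closes: c and ¬c both at w0.
Every branch closes (one shown): valid in T, hence also in S4, S5 (every theorem of T is a theorem of S4 and S5).

T, S4, S5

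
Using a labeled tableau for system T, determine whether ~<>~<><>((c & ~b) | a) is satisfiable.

1. ~<>~<><>((c & ~b) | a), w0
2. <><>((c & ~b) | a), w0
3. <>((c & ~b) | a), w1
4. <><>((c & ~b) | a), w1
5. (c & ~b) | a, w2
6. a, w2
7. <>((c & ~b) | a), w3
8. (c & ~b) | a, w4
9. a, w4
Accessibility: w0Rw0, w0Rw1, w1Rw1, w1Rw2, w1Rw3, w2Rw2, w3Rw3, w3Rw4, w4Rw4

Satisfiable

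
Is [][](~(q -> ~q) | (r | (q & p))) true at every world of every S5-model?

Not valid

Tableau for the negation ~[][](~(q -> ~q) | (r | (q & p))):
1. ~[][](~(q -> ~q) | (r | (q & p))), 0
2. ~[](~(q -> ~q) | (r | (q & p))), 1
3. ~(~(q -> ~q) | (r | (q & p))), 2
4. q -> ~q, 2
5. ~(r | (q & p)), 2
6. ~r, 2
7. ~(q & p), 2
8. ~q, 2
9. ~p, 2
Accessibility: 0R0, 0R1, 0R2, 1R0, 1R1, 1R2, 2R0, 2R1, 2R2
The negation has an open branch (countermodel exists).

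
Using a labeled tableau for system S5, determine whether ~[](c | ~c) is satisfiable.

1. ~[](c | ~c), 0
2. ~(c | ~c), 1
3. ~c, 1
4. c, 1
Accessibility: 0R0, 0R1, 1R0, 1R1
Branch closes: c and ~c both at 1.
(One branch shown.) All branches close.

Unsatisfiable (every branch closes)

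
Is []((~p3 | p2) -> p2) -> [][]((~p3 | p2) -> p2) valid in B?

No, not valid

Tableau for the negation ~([]((~p3 | p2) -> p2) -> [][]((~p3 | p2) -> p2)):
1. ~([]((~p3 | p2) -> p2) -> [][]((~p3 | p2) -> p2)), u
2. []((~p3 | p2) -> p2), u
3. ~[][]((~p3 | p2) -> p2), u
4. (~p3 | p2) -> p2, u
5. p2, u
6. ~[]((~p3 | p2) -> p2), v
7. (~p3 | p2) -> p2, v
8. p2, v
9. ~((~p3 | p2) -> p2), w
10. ~p3 | p2, w
11. ~p2, w
12. ~p3, w
Accessibility: uRu, uRv, vRu, vRv, vRw, wRv, wRw
The negation has an open branch (countermodel exists).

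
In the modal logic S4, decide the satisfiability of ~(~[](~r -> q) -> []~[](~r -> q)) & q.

1. ~(~[](~r -> q) -> []~[](~r -> q)) & q, 0
2. ~(~[](~r -> q) -> []~[](~r -> q)), 0
3. q, 0
4. ~[](~r -> q), 0
5. ~[]~[](~r -> q), 0
6. ~(~r -> q), 1
7. ~r, 1
8. ~q, 1
9. [](~r -> q), 2
10. ~r -> q, 2
11. q, 2
Accessibility: 0R0, 0R1, 0R2, 1R1, 2R2

Satisfiable (open branch found)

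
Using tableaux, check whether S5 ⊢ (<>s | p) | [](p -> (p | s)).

Valid

Tableau for the negation ~((<>s | p) | [](p -> (p | s))):
1. ~((<>s | p) | [](p -> (p | s))), 0
2. ~(<>s | p), 0
3. ~[](p -> (p | s)), 0
4. ~<>s, 0
5. ~p, 0
6. ~s, 0
7. ~(p -> (p | s)), 1
8. p, 1
9. ~(p | s), 1
10. ~p, 1
11. ~s, 1
Accessibility: 0R0, 0R1, 1R0, 1R1
Branch closes: p and ~p both at 1.
Every branch of the negation's tableau closes; the branch above is one of them.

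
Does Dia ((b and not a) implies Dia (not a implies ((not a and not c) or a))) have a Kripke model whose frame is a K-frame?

1. Dia ((b and not a) implies Dia (not a implies ((not a and not c) or a))), u
2. (b and not a) implies Dia (not a implies ((not a and not c) or a)), v
3. Dia (not a implies ((not a and not c) or a)), v
4. not a implies ((not a and not c) or a), w
5. (not a and not c) or a, w
6. a, w
Accessibility: uRv, vRw

Satisfiable (open branch found)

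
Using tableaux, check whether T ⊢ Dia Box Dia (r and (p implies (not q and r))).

Tableau for the negation not Dia Box Dia (r and (p implies (not q and r))):
1. not Dia Box Dia (r and (p implies (not q and r))), 0
2. not Box Dia (r and (p implies (not q and r))), 0
3. not Dia (r and (p implies (not q and r))), 1
4. not Box Dia (r and (p implies (not q and r))), 1
5. not (r and (p implies (not q and r))), 1
6. not (p implies (not q and r)), 1
7. p, 1
8. not (not q and r), 1
9. not r, 1
10. not Dia (r and (p implies (not q and r))), 2
11. not (r and (p implies (not q and r))), 2
12. not (p implies (not q and r)), 2
13. p, 2
14. not (not q and r), 2
15. not r, 2
Accessibility: 0R0, 0R1, 1R1, 1R2, 2R2
The negation has an open branch (countermodel exists).

No, not valid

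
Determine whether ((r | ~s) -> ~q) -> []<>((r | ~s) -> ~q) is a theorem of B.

Valid in B

Tableau for the negation ~(((r | ~s) -> ~q) -> []<>((r | ~s) -> ~q)):
1. ~(((r | ~s) -> ~q) -> []<>((r | ~s) -> ~q)), w0
2. (r | ~s) -> ~q, w0
3. ~[]<>((r | ~s) -> ~q), w0
4. ~(r | ~s), w0
5. ~r, w0
6. s, w0
7. ~<>((r | ~s) -> ~q), w1
8. ~((r | ~s) -> ~q), w0
9. r | ~s, w0
10. q, w0
11. ~((r | ~s) -> ~q), w1
12. r | ~s, w1
13. q, w1
14. ~s, w0
Accessibility: w0Rw0, w0Rw1, w1Rw0, w1Rw1
Branch closes: s and ~s both at w0.
All branches of the negation close; one closing branch shown above.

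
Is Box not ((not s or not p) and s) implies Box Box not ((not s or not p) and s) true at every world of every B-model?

No, not valid

Tableau for the negation not (Box not ((not s or not p) and s) implies Box Box not ((not s or not p) and s)):
1. not (Box not ((not s or not p) and s) implies Box Box not ((not s or not p) and s)), 0
2. Box not ((not s or not p) and s), 0
3. not Box Box not ((not s or not p) and s), 0
4. not ((not s or not p) and s), 0
5. not s, 0
6. not Box not ((not s or not p) and s), 1
7. not ((not s or not p) and s), 1
8. not s, 1
9. (not s or not p) and s, 2
10. not s or not p, 2
11. s, 2
12. not p, 2
Accessibility: 0R0, 0R1, 1R0, 1R1, 1R2, 2R1, 2R2
The negation has an open branch (countermodel exists).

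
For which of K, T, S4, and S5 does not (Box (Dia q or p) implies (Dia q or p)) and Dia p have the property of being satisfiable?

K-tableau for the formula:
1. not (Box (Dia q or p) implies (Dia q or p)) and Dia p, w0
2. not (Box (Dia q or p) implies (Dia q or p)), w0   [and-rule on 1]
3. Dia p, w0   [and-rule on 1]
4. Box (Dia q or p), w0   [neg-implies-rule on 2]
5. not (Dia q or p), w0   [neg-implies-rule on 2]
6. not Dia q, w0   [neg-or-rule on 5]
7. not p, w0   [neg-or-rule on 5]
8. p, w1   [Dia-rule on 3: fresh world w1, w0Rw1]
9. Dia q or p, w1   [Box-rule on 4 via w0Rw1]
10. not q, w1   [neg-Dia-rule on 6 via w0Rw1]
Accessibility: w0Rw1
Complete open branch: satisfiable in K.
T-tableau for the formula:
1. not (Box (Dia q or p) implies (Dia q or p)) and Dia p, w0
2. not (Box (Dia q or p) implies (Dia q or p)), w0   [and-rule on 1]
3. Dia p, w0   [and-rule on 1]
4. Box (Dia q or p), w0   [neg-implies-rule on 2]
5. not (Dia q or p), w0   [neg-implies-rule on 2]
6. not Dia q, w0   [neg-or-rule on 5]
7. not p, w0   [neg-or-rule on 5]
8. Dia q or p, w0   [Box-rule on 4 via w0Rw0]
9. not q, w0   [neg-Dia-rule on 6 via w0Rw0]
10. Dia q, w0   [or-rule on 8 (branches; this branch)]
11. p, w1   [Dia-rule on 3: fresh world w1, w0Rw1]
12. Dia q or p, w1   [Box-rule on 4 via w0Rw1]
13. not q, w1   [neg-Dia-rule on 6 via w0Rw1]
14. q, w2   [Dia-rule on 10: fresh world w2, w0Rw2]
15. Dia q or p, w2   [Box-rule on 4 via w0Rw2]
16. not q, w2   [neg-Dia-rule on 6 via w0Rw2]
Accessibility: w0Rw0, w0Rw1, w0Rw2, w1Rw1, w2Rw2
Branch closes: q and not q both at w2.
Every branch closes (one shown): unsatisfiable in T, hence also in S4, S5 (every S4/S5-frame is a T-frame).

K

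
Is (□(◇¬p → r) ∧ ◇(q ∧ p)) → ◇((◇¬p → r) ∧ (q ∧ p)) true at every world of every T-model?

Tableau for the negation ¬((□(◇¬p → r) ∧ ◇(q ∧ p)) → ◇((◇¬p → r) ∧ (q ∧ p))):
1. ¬((□(◇¬p → r) ∧ ◇(q ∧ p)) → ◇((◇¬p → r) ∧ (q ∧ p))), 0
2. □(◇¬p → r) ∧ ◇(q ∧ p), 0
3. ¬◇((◇¬p → r) ∧ (q ∧ p)), 0
4. □(◇¬p → r), 0
5. ◇(q ∧ p), 0
6. ¬((◇¬p → r) ∧ (q ∧ p)), 0
7. ◇¬p → r, 0
8. ¬(◇¬p → r), 0
9. ◇¬p, 0
10. ¬r, 0
11. ¬◇¬p, 0
12. p, 0
13. q ∧ p, 1
14. q, 1
15. p, 1
16. ¬((◇¬p → r) ∧ (q ∧ p)), 1
17. ◇¬p → r, 1
18. ¬(◇¬p → r), 1
19. ◇¬p, 1
20. ¬r, 1
21. ¬◇¬p, 1
22. ¬p, 2
23. ¬((◇¬p → r) ∧ (q ∧ p)), 2
24. ◇¬p → r, 2
25. p, 2
Accessibility: 0R0, 0R1, 0R2, 1R1, 2R2
Branch closes: p and ¬p both at 2.
All branches of the negation close; one closing branch shown above.

Yes, valid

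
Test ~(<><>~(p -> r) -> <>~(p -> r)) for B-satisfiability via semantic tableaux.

Satisfiable

1. ~(<><>~(p -> r) -> <>~(p -> r)), w0
2. <><>~(p -> r), w0
3. ~<>~(p -> r), w0
4. p -> r, w0
5. r, w0
6. <>~(p -> r), w1
7. p -> r, w1
8. r, w1
9. ~(p -> r), w2
10. p, w2
11. ~r, w2
Accessibility: w0Rw0, w0Rw1, w1Rw0, w1Rw1, w1Rw2, w2Rw1, w2Rw2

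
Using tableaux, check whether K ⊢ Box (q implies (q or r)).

Tableau for the negation not Box (q implies (q or r)):
1. not Box (q implies (q or r)), w0
2. not (q implies (q or r)), w1
3. q, w1
4. not (q or r), w1
5. not q, w1
6. not r, w1
Accessibility: w0Rw1
Branch closes: q and not q both at w1.
All branches of the negation close; one closing branch shown above.

Yes, valid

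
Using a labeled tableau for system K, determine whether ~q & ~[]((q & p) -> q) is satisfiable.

Unsatisfiable

1. ~q & ~[]((q & p) -> q), 0
2. ~q, 0   [&-rule on 1]
3. ~[]((q & p) -> q), 0   [&-rule on 1]
4. ~((q & p) -> q), 1   [~[]-rule on 3: fresh world 1, 0R1]
5. q & p, 1   [~->-rule on 4]
6. ~q, 1   [~->-rule on 4]
7. q, 1   [&-rule on 5]
8. p, 1   [&-rule on 5]
Accessibility: 0R1
Branch closes: q and ~q both at 1.
Every branch closes; the branch above is one of them.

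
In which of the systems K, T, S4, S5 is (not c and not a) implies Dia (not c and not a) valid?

K-tableau for the negation not ((not c and not a) implies Dia (not c and not a)):
1. not ((not c and not a) implies Dia (not c and not a)), w0
2. not c and not a, w0
3. not Dia (not c and not a), w0
4. not c, w0
5. not a, w0
Complete open branch: countermodel on a K-frame, so not valid in K.
T-tableau for the negation not ((not c and not a) implies Dia (not c and not a)):
1. not ((not c and not a) implies Dia (not c and not a)), w0
2. not c and not a, w0
3. not Dia (not c and not a), w0
4. not c, w0
5. not a, w0
6. not (not c and not a), w0
7. a, w0
Accessibility: w0Rw0
Branch closes: a and not a both at w0.
Every branch closes (one shown): valid in T, hence also in S4, S5 (every theorem of T is a theorem of S4 and S5).

T, S4, S5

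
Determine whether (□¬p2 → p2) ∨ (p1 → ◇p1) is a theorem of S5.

Valid

Tableau for the negation ¬((□¬p2 → p2) ∨ (p1 → ◇p1)):
1. ¬((□¬p2 → p2) ∨ (p1 → ◇p1)), 0
2. ¬(□¬p2 → p2), 0
3. ¬(p1 → ◇p1), 0
4. □¬p2, 0
5. ¬p2, 0
6. p1, 0
7. ¬◇p1, 0
8. ¬p1, 0
Accessibility: 0R0
Branch closes: p1 and ¬p1 both at 0.
All branches of the negation close; one closing branch shown above.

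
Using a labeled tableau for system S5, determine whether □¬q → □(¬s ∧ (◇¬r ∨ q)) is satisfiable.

1. □¬q → □(¬s ∧ (◇¬r ∨ q)), u
2. □(¬s ∧ (◇¬r ∨ q)), u
3. ¬s ∧ (◇¬r ∨ q), u
4. ¬s, u
5. ◇¬r ∨ q, u
6. q, u
Accessibility: uRu

Satisfiable (open branch found)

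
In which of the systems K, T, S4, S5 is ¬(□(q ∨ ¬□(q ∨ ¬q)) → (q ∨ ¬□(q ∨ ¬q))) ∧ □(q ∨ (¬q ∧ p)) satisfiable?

K-tableau for the formula:
1. ¬(□(q ∨ ¬□(q ∨ ¬q)) → (q ∨ ¬□(q ∨ ¬q))) ∧ □(q ∨ (¬q ∧ p)), 0
2. ¬(□(q ∨ ¬□(q ∨ ¬q)) → (q ∨ ¬□(q ∨ ¬q))), 0
3. □(q ∨ (¬q ∧ p)), 0
4. □(q ∨ ¬□(q ∨ ¬q)), 0
5. ¬(q ∨ ¬□(q ∨ ¬q)), 0
6. ¬q, 0
7. □(q ∨ ¬q), 0
Complete open branch: satisfiable in K.
T-tableau for the formula:
1. ¬(□(q ∨ ¬□(q ∨ ¬q)) → (q ∨ ¬□(q ∨ ¬q))) ∧ □(q ∨ (¬q ∧ p)), 0
2. ¬(□(q ∨ ¬□(q ∨ ¬q)) → (q ∨ ¬□(q ∨ ¬q))), 0
3. □(q ∨ (¬q ∧ p)), 0
4. □(q ∨ ¬□(q ∨ ¬q)), 0
5. ¬(q ∨ ¬□(q ∨ ¬q)), 0
6. ¬q, 0
7. □(q ∨ ¬q), 0
8. q ∨ (¬q ∧ p), 0
9. q ∨ ¬□(q ∨ ¬q), 0
10. q ∨ ¬q, 0
11. ¬q ∧ p, 0
12. p, 0
13. ¬□(q ∨ ¬q), 0
14. ¬(q ∨ ¬q), 1
15. ¬q, 1
16. q, 1
Accessibility: 0R0, 0R1, 1R1
Branch closes: q and ¬q both at 1.
Every branch closes (one shown): unsatisfiable in T, hence also in S4, S5 (every S4/S5-frame is a T-frame).

K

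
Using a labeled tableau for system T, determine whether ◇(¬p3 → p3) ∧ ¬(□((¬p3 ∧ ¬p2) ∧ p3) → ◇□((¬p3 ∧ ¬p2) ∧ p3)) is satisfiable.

1. ◇(¬p3 → p3) ∧ ¬(□((¬p3 ∧ ¬p2) ∧ p3) → ◇□((¬p3 ∧ ¬p2) ∧ p3)), 0
2. ◇(¬p3 → p3), 0
3. ¬(□((¬p3 ∧ ¬p2) ∧ p3) → ◇□((¬p3 ∧ ¬p2) ∧ p3)), 0
4. □((¬p3 ∧ ¬p2) ∧ p3), 0
5. ¬◇□((¬p3 ∧ ¬p2) ∧ p3), 0
6. (¬p3 ∧ ¬p2) ∧ p3, 0
7. ¬p3 ∧ ¬p2, 0
8. p3, 0
9. ¬p3, 0
10. ¬p2, 0
Accessibility: 0R0
Branch closes: p3 and ¬p3 both at 0.
Every branch closes; the branch above is one of them.

Unsatisfiable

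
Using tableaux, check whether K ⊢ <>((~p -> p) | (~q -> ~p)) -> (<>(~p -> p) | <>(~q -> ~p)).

Tableau for the negation ~(<>((~p -> p) | (~q -> ~p)) -> (<>(~p -> p) | <>(~q -> ~p))):
1. ~(<>((~p -> p) | (~q -> ~p)) -> (<>(~p -> p) | <>(~q -> ~p))), 0
2. <>((~p -> p) | (~q -> ~p)), 0
3. ~(<>(~p -> p) | <>(~q -> ~p)), 0
4. ~<>(~p -> p), 0
5. ~<>(~q -> ~p), 0
6. (~p -> p) | (~q -> ~p), 1
7. ~(~p -> p), 1
8. ~p, 1
9. ~(~q -> ~p), 1
10. ~q, 1
11. p, 1
Accessibility: 0R1
Branch closes: p and ~p both at 1.
All branches of the negation close; one closing branch shown above.

Valid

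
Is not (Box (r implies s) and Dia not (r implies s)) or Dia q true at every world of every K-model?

Valid

Tableau for the negation not (not (Box (r implies s) and Dia not (r implies s)) or Dia q):
1. not (not (Box (r implies s) and Dia not (r implies s)) or Dia q), 0
2. Box (r implies s) and Dia not (r implies s), 0
3. not Dia q, 0
4. Box (r implies s), 0
5. Dia not (r implies s), 0
6. not (r implies s), 1
7. r, 1
8. not s, 1
9. not q, 1
10. r implies s, 1
11. s, 1
Accessibility: 0R1
Branch closes: s and not s both at 1.
All branches of the negation close; one closing branch shown above.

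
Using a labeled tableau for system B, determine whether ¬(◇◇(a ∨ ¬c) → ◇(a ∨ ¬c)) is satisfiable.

Yes, satisfiable

1. ¬(◇◇(a ∨ ¬c) → ◇(a ∨ ¬c)), u
2. ◇◇(a ∨ ¬c), u
3. ¬◇(a ∨ ¬c), u
4. ¬(a ∨ ¬c), u
5. ¬a, u
6. c, u
7. ◇(a ∨ ¬c), v
8. ¬(a ∨ ¬c), v
9. ¬a, v
10. c, v
11. a ∨ ¬c, w
12. ¬c, w
Accessibility: uRu, uRv, vRu, vRv, vRw, wRv, wRw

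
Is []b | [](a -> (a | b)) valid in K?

Valid in K

Tableau for the negation ~([]b | [](a -> (a | b))):
1. ~([]b | [](a -> (a | b))), w0
2. ~[]b, w0
3. ~[](a -> (a | b)), w0
4. ~b, w1
5. ~(a -> (a | b)), w2
6. a, w2
7. ~(a | b), w2
8. ~a, w2
9. ~b, w2
Accessibility: w0Rw1, w0Rw2
Branch closes: a and ~a both at w2.
All branches of the negation close; one closing branch shown above.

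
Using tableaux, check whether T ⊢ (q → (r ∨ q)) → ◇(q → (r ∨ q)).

Tableau for the negation ¬((q → (r ∨ q)) → ◇(q → (r ∨ q))):
1. ¬((q → (r ∨ q)) → ◇(q → (r ∨ q))), 0
2. q → (r ∨ q), 0
3. ¬◇(q → (r ∨ q)), 0
4. ¬(q → (r ∨ q)), 0
5. q, 0
6. ¬(r ∨ q), 0
7. ¬r, 0
8. ¬q, 0
Accessibility: 0R0
Branch closes: q and ¬q both at 0.
Every branch of the negation's tableau closes; the branch above is one of them.

Valid in T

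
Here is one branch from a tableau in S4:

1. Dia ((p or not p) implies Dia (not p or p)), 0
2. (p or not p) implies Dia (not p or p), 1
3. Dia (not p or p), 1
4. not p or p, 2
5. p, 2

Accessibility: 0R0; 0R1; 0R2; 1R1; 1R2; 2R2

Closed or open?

Not closed

No world carries both an atom and its negation.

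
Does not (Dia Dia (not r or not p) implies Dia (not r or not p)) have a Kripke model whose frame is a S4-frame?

No, unsatisfiable

1. not (Dia Dia (not r or not p) implies Dia (not r or not p)), w0
2. Dia Dia (not r or not p), w0
3. not Dia (not r or not p), w0
4. not (not r or not p), w0
5. r, w0
6. p, w0
7. Dia (not r or not p), w1
8. not (not r or not p), w1
9. r, w1
10. p, w1
11. not r or not p, w2
12. not (not r or not p), w2
13. r, w2
14. p, w2
15. not p, w2
Accessibility: w0Rw0, w0Rw1, w0Rw2, w1Rw1, w1Rw2, w2Rw2
Branch closes: p and not p both at w2.
All branches of the tableau close; one closing branch shown above.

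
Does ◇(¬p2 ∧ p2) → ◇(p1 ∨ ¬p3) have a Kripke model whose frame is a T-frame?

1. ◇(¬p2 ∧ p2) → ◇(p1 ∨ ¬p3), w0
2. ◇(p1 ∨ ¬p3), w0   [→-rule on 1 (branches; this branch)]
3. p1 ∨ ¬p3, w1   [◇-rule on 2: fresh world w1, w0Rw1]
4. ¬p3, w1   [∨-rule on 3 (branches; this branch)]
Accessibility: w0Rw0, w0Rw1, w1Rw1

Satisfiable (open branch found)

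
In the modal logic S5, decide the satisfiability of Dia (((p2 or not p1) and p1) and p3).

Yes, satisfiable

1. Dia (((p2 or not p1) and p1) and p3), u
2. ((p2 or not p1) and p1) and p3, v
3. (p2 or not p1) and p1, v
4. p3, v
5. p2 or not p1, v
6. p1, v
7. p2, v
Accessibility: uRu, uRv, vRu, vRv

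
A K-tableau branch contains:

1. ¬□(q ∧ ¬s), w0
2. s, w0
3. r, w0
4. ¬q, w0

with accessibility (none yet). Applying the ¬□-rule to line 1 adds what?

a fresh world w1 with w0Rw1, and ¬(q ∧ ¬s) at w1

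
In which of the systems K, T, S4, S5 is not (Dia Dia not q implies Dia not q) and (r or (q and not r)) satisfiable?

K, T

T-tableau for the formula:
1. not (Dia Dia not q implies Dia not q) and (r or (q and not r)), w0
2. not (Dia Dia not q implies Dia not q), w0
3. r or (q and not r), w0
4. Dia Dia not q, w0
5. not Dia not q, w0
6. q, w0
7. q and not r, w0
8. not r, w0
9. Dia not q, w1
10. q, w1
11. not q, w2
Accessibility: w0Rw0, w0Rw1, w1Rw1, w1Rw2, w2Rw2
Complete open branch: satisfiable in T, hence also in K (this T-model is also a K-model).
S4-tableau for the formula:
1. not (Dia Dia not q implies Dia not q) and (r or (q and not r)), w0
2. not (Dia Dia not q implies Dia not q), w0
3. r or (q and not r), w0
4. Dia Dia not q, w0
5. not Dia not q, w0
6. q, w0
7. q and not r, w0
8. not r, w0
9. Dia not q, w1
10. q, w1
11. not q, w2
12. q, w2
Accessibility: w0Rw0, w0Rw1, w0Rw2, w1Rw1, w1Rw2, w2Rw2
Branch closes: q and not q both at w2.
Every branch closes (one shown): unsatisfiable in S4, hence also in S5 (every S5-frame is an S4-frame).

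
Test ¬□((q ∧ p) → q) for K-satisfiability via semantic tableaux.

1. ¬□((q ∧ p) → q), w0
2. ¬((q ∧ p) → q), w1   [¬□-rule on 1: fresh world w1, w0Rw1]
3. q ∧ p, w1   [¬→-rule on 2]
4. ¬q, w1   [¬→-rule on 2]
5. q, w1   [∧-rule on 3]
6. p, w1   [∧-rule on 3]
Accessibility: w0Rw1
Branch closes: q and ¬q both at w1.
Every branch closes; the branch above is one of them.

No, unsatisfiable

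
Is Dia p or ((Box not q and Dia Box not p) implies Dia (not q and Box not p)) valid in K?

Valid

Tableau for the negation not (Dia p or ((Box not q and Dia Box not p) implies Dia (not q and Box not p))):
1. not (Dia p or ((Box not q and Dia Box not p) implies Dia (not q and Box not p))), 0
2. not Dia p, 0
3. not ((Box not q and Dia Box not p) implies Dia (not q and Box not p)), 0
4. Box not q and Dia Box not p, 0
5. not Dia (not q and Box not p), 0
6. Box not q, 0
7. Dia Box not p, 0
8. Box not p, 1
9. not p, 1
10. not (not q and Box not p), 1
11. not q, 1
12. not Box not p, 1
13. p, 2
14. not p, 2
Accessibility: 0R1, 1R2
Branch closes: p and not p both at 2.
Every branch of the negation's tableau closes; the branch above is one of them.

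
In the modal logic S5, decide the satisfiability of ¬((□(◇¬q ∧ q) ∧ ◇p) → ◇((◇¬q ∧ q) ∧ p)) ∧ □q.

1. ¬((□(◇¬q ∧ q) ∧ ◇p) → ◇((◇¬q ∧ q) ∧ p)) ∧ □q, u
2. ¬((□(◇¬q ∧ q) ∧ ◇p) → ◇((◇¬q ∧ q) ∧ p)), u
3. □q, u
4. □(◇¬q ∧ q) ∧ ◇p, u
5. ¬◇((◇¬q ∧ q) ∧ p), u
6. □(◇¬q ∧ q), u
7. ◇p, u
8. q, u
9. ¬((◇¬q ∧ q) ∧ p), u
10. ◇¬q ∧ q, u
11. ◇¬q, u
12. ¬(◇¬q ∧ q), u
13. ¬◇¬q, u
14. p, v
15. q, v
16. ¬((◇¬q ∧ q) ∧ p), v
17. ◇¬q ∧ q, v
18. ◇¬q, v
19. ¬(◇¬q ∧ q), v
20. ¬◇¬q, v
21. ¬q, w
22. q, w
Accessibility: uRu, uRv, uRw, vRu, vRv, vRw, wRu, wRv, wRw
Branch closes: q and ¬q both at w.
Every branch closes; the branch above is one of them.

No, unsatisfiable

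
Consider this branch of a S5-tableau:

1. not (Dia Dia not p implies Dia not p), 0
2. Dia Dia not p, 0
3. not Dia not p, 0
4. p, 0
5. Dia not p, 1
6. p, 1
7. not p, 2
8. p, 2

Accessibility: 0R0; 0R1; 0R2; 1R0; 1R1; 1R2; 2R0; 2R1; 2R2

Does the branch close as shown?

Both p and not p appear at 2.

Closed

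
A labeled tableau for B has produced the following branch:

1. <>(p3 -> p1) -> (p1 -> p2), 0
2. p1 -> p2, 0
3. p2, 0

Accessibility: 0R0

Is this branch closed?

No world carries both an atom and its negation.

No, open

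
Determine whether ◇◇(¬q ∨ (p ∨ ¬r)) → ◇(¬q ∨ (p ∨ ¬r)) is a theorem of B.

Tableau for the negation ¬(◇◇(¬q ∨ (p ∨ ¬r)) → ◇(¬q ∨ (p ∨ ¬r))):
1. ¬(◇◇(¬q ∨ (p ∨ ¬r)) → ◇(¬q ∨ (p ∨ ¬r))), 0
2. ◇◇(¬q ∨ (p ∨ ¬r)), 0
3. ¬◇(¬q ∨ (p ∨ ¬r)), 0
4. ¬(¬q ∨ (p ∨ ¬r)), 0
5. q, 0
6. ¬(p ∨ ¬r), 0
7. ¬p, 0
8. r, 0
9. ◇(¬q ∨ (p ∨ ¬r)), 1
10. ¬(¬q ∨ (p ∨ ¬r)), 1
11. q, 1
12. ¬(p ∨ ¬r), 1
13. ¬p, 1
14. r, 1
15. ¬q ∨ (p ∨ ¬r), 2
16. p ∨ ¬r, 2
17. ¬r, 2
Accessibility: 0R0, 0R1, 1R0, 1R1, 1R2, 2R1, 2R2
The negation has an open branch (countermodel exists).

Not valid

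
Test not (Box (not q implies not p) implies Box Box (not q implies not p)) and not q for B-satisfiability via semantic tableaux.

1. not (Box (not q implies not p) implies Box Box (not q implies not p)) and not q, 0
2. not (Box (not q implies not p) implies Box Box (not q implies not p)), 0   [and-rule on 1]
3. not q, 0   [and-rule on 1]
4. Box (not q implies not p), 0   [neg-implies-rule on 2]
5. not Box Box (not q implies not p), 0   [neg-implies-rule on 2]
6. not q implies not p, 0   [Box-rule on 4 via 0R0]
7. not p, 0   [implies-rule on 6 (branches; this branch)]
8. not Box (not q implies not p), 1   [neg-Box-rule on 5: fresh world 1, 0R1]
9. not q implies not p, 1   [Box-rule on 4 via 0R1]
10. not p, 1   [implies-rule on 9 (branches; this branch)]
11. not (not q implies not p), 2   [neg-Box-rule on 8: fresh world 2, 1R2]
12. not q, 2   [neg-implies-rule on 11]
13. p, 2   [neg-implies-rule on 11]
Accessibility: 0R0, 0R1, 1R0, 1R1, 1R2, 2R1, 2R2

Satisfiable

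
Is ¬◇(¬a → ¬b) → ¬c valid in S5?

No, not valid

Tableau for the negation ¬(¬◇(¬a → ¬b) → ¬c):
1. ¬(¬◇(¬a → ¬b) → ¬c), u
2. ¬◇(¬a → ¬b), u
3. c, u
4. ¬(¬a → ¬b), u
5. ¬a, u
6. b, u
Accessibility: uRu
The negation has an open branch (countermodel exists).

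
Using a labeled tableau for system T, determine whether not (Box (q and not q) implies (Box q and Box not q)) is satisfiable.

1. not (Box (q and not q) implies (Box q and Box not q)), 0
2. Box (q and not q), 0
3. not (Box q and Box not q), 0
4. q and not q, 0
5. q, 0
6. not q, 0
Accessibility: 0R0
Branch closes: q and not q both at 0.
Every branch closes; the branch above is one of them.

Unsatisfiable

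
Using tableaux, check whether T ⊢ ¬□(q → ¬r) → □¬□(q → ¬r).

Invalid (countermodel exists)

Tableau for the negation ¬(¬□(q → ¬r) → □¬□(q → ¬r)):
1. ¬(¬□(q → ¬r) → □¬□(q → ¬r)), 0
2. ¬□(q → ¬r), 0   [¬→-rule on 1]
3. ¬□¬□(q → ¬r), 0   [¬→-rule on 1]
4. ¬(q → ¬r), 1   [¬□-rule on 2: fresh world 1, 0R1]
5. q, 1   [¬→-rule on 4]
6. r, 1   [¬→-rule on 4]
7. □(q → ¬r), 2   [¬□-rule on 3: fresh world 2, 0R2]
8. q → ¬r, 2   [□-rule on 7 via 2R2]
9. ¬r, 2   [→-rule on 8 (branches; this branch)]
Accessibility: 0R0, 0R1, 0R2, 1R1, 2R2
The negation has an open branch (countermodel exists).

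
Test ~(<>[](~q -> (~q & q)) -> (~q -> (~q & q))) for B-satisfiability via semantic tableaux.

1. ~(<>[](~q -> (~q & q)) -> (~q -> (~q & q))), u
2. <>[](~q -> (~q & q)), u
3. ~(~q -> (~q & q)), u
4. ~q, u
5. ~(~q & q), u
6. [](~q -> (~q & q)), v
7. ~q -> (~q & q), u
8. ~q -> (~q & q), v
9. ~q & q, u
10. q, u
Accessibility: uRu, uRv, vRu, vRv
Branch closes: q and ~q both at u.
Every branch closes; the branch above is one of them.

Unsatisfiable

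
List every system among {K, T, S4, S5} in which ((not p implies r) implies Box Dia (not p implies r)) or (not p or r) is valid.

S5

S4-tableau for the negation not (((not p implies r) implies Box Dia (not p implies r)) or (not p or r)):
1. not (((not p implies r) implies Box Dia (not p implies r)) or (not p or r)), u
2. not ((not p implies r) implies Box Dia (not p implies r)), u   [neg-or-rule on 1]
3. not (not p or r), u   [neg-or-rule on 1]
4. not p implies r, u   [neg-implies-rule on 2]
5. not Box Dia (not p implies r), u   [neg-implies-rule on 2]
6. p, u   [neg-or-rule on 3]
7. not r, u   [neg-or-rule on 3]
8. not Dia (not p implies r), v   [neg-Box-rule on 5: fresh world v, uRv]
9. not (not p implies r), v   [neg-Dia-rule on 8 via vRv]
10. not p, v   [neg-implies-rule on 9]
11. not r, v   [neg-implies-rule on 9]
Accessibility: uRu, uRv, vRv
Complete open branch: countermodel on an S4-frame, so not valid in S4, nor in K, T (the same frame is also a K-frame and a T-frame).
S5-tableau for the negation not (((not p implies r) implies Box Dia (not p implies r)) or (not p or r)):
1. not (((not p implies r) implies Box Dia (not p implies r)) or (not p or r)), u
2. not ((not p implies r) implies Box Dia (not p implies r)), u   [neg-or-rule on 1]
3. not (not p or r), u   [neg-or-rule on 1]
4. not p implies r, u   [neg-implies-rule on 2]
5. not Box Dia (not p implies r), u   [neg-implies-rule on 2]
6. p, u   [neg-or-rule on 3]
7. not r, u   [neg-or-rule on 3]
8. not Dia (not p implies r), v   [neg-Box-rule on 5: fresh world v, uRv]
9. not (not p implies r), u   [neg-Dia-rule on 8 via vRu]
10. not p, u   [neg-implies-rule on 9]
Accessibility: uRu, uRv, vRu, vRv
Branch closes: p and not p both at u.
Every branch closes (one shown): valid in S5.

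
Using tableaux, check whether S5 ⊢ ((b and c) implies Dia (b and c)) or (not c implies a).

Valid in S5

Tableau for the negation not (((b and c) implies Dia (b and c)) or (not c implies a)):
1. not (((b and c) implies Dia (b and c)) or (not c implies a)), u
2. not ((b and c) implies Dia (b and c)), u
3. not (not c implies a), u
4. b and c, u
5. not Dia (b and c), u
6. not c, u
7. not a, u
8. b, u
9. c, u
Accessibility: uRu
Branch closes: c and not c both at u.
All branches of the negation close; one closing branch shown above.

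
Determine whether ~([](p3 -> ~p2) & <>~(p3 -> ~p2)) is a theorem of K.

Tableau for the negation [](p3 -> ~p2) & <>~(p3 -> ~p2):
1. [](p3 -> ~p2) & <>~(p3 -> ~p2), 0
2. [](p3 -> ~p2), 0   [&-rule on 1]
3. <>~(p3 -> ~p2), 0   [&-rule on 1]
4. ~(p3 -> ~p2), 1   [<>-rule on 3: fresh world 1, 0R1]
5. p3, 1   [~->-rule on 4]
6. p2, 1   [~->-rule on 4]
7. p3 -> ~p2, 1   [[]-rule on 2 via 0R1]
8. ~p2, 1   [->-rule on 7 (branches; this branch)]
Accessibility: 0R1
Branch closes: p2 and ~p2 both at 1.
All branches of the negation close; one closing branch shown above.

Valid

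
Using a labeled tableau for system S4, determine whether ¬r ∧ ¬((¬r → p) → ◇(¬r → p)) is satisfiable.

Unsatisfiable

1. ¬r ∧ ¬((¬r → p) → ◇(¬r → p)), 0
2. ¬r, 0
3. ¬((¬r → p) → ◇(¬r → p)), 0
4. ¬r → p, 0
5. ¬◇(¬r → p), 0
6. ¬(¬r → p), 0
7. ¬p, 0
8. p, 0
Accessibility: 0R0
Branch closes: p and ¬p both at 0.
Every branch closes; the branch above is one of them.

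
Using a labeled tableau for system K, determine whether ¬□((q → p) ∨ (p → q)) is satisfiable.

1. ¬□((q → p) ∨ (p → q)), 0
2. ¬((q → p) ∨ (p → q)), 1
3. ¬(q → p), 1
4. ¬(p → q), 1
5. q, 1
6. ¬p, 1
7. p, 1
8. ¬q, 1
Accessibility: 0R1
Branch closes: p and ¬p both at 1.
All branches of the tableau close; one closing branch shown above.

No, unsatisfiable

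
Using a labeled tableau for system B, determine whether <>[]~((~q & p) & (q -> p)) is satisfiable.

Yes, satisfiable

1. <>[]~((~q & p) & (q -> p)), u
2. []~((~q & p) & (q -> p)), v
3. ~((~q & p) & (q -> p)), u
4. ~((~q & p) & (q -> p)), v
5. ~(q -> p), u
6. q, u
7. ~p, u
8. ~(q -> p), v
9. q, v
10. ~p, v
Accessibility: uRu, uRv, vRu, vRv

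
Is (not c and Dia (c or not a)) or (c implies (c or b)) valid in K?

Tableau for the negation not ((not c and Dia (c or not a)) or (c implies (c or b))):
1. not ((not c and Dia (c or not a)) or (c implies (c or b))), 0
2. not (not c and Dia (c or not a)), 0   [neg-or-rule on 1]
3. not (c implies (c or b)), 0   [neg-or-rule on 1]
4. c, 0   [neg-implies-rule on 3]
5. not (c or b), 0   [neg-implies-rule on 3]
6. not c, 0   [neg-or-rule on 5]
7. not b, 0   [neg-or-rule on 5]
Branch closes: c and not c both at 0.
All branches of the negation close; one closing branch shown above.

Yes, valid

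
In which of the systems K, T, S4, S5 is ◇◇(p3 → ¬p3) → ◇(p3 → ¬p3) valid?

T-tableau for the negation ¬(◇◇(p3 → ¬p3) → ◇(p3 → ¬p3)):
1. ¬(◇◇(p3 → ¬p3) → ◇(p3 → ¬p3)), u
2. ◇◇(p3 → ¬p3), u
3. ¬◇(p3 → ¬p3), u
4. ¬(p3 → ¬p3), u
5. p3, u
6. ◇(p3 → ¬p3), v
7. ¬(p3 → ¬p3), v
8. p3, v
9. p3 → ¬p3, w
10. ¬p3, w
Accessibility: uRu, uRv, vRv, vRw, wRw
Complete open branch: countermodel on a T-frame, so not valid in T, nor in K (the same frame is also a K-frame).
S4-tableau for the negation ¬(◇◇(p3 → ¬p3) → ◇(p3 → ¬p3)):
1. ¬(◇◇(p3 → ¬p3) → ◇(p3 → ¬p3)), u
2. ◇◇(p3 → ¬p3), u
3. ¬◇(p3 → ¬p3), u
4. ¬(p3 → ¬p3), u
5. p3, u
6. ◇(p3 → ¬p3), v
7. ¬(p3 → ¬p3), v
8. p3, v
9. p3 → ¬p3, w
10. ¬(p3 → ¬p3), w
11. p3, w
12. ¬p3, w
Accessibility: uRu, uRv, uRw, vRv, vRw, wRw
Branch closes: p3 and ¬p3 both at w.
Every branch closes (one shown): valid in S4, hence also in S5 (every theorem of S4 is a theorem of S5).

S4, S5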